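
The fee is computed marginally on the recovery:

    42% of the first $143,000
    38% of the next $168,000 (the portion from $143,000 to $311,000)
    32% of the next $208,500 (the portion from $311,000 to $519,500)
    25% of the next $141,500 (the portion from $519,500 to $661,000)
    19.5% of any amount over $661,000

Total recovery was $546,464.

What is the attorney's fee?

First $143,000 at 42% = $60,060.00
Next $168,000 at 38% = $63,840.00
Next $208,500 at 32% = $66,720.00
Remaining $26,964 at 25% = $6,741.00
Fee: $60,060.00 + $63,840.00 + $66,720.00 + $6,741.00 = $197,361.00

$197,361.00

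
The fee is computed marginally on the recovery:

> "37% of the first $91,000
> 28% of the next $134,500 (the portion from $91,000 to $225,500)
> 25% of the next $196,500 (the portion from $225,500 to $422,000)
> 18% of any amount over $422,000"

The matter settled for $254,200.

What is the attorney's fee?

First $91,000 at 37% = $33,670.00
Next $134,500 at 28% = $37,660.00
Remaining $28,700 at 25% = $7,175.00
Fee: $33,670.00 + $37,660.00 + $7,175.00 = $78,505.00

$78,505.00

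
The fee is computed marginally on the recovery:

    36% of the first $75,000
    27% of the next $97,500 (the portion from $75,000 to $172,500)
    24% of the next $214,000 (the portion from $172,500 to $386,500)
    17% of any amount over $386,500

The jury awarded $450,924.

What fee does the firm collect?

First $75,000 at 36% = $27,000.00
Next $97,500 at 27% = $26,325.00
Next $214,000 at 24% = $51,360.00
Remaining $64,424 at 17% = $10,952.08
Fee: $27,000.00 + $26,325.00 + $51,360.00 + $10,952.08 = $115,637.08

$115,637.08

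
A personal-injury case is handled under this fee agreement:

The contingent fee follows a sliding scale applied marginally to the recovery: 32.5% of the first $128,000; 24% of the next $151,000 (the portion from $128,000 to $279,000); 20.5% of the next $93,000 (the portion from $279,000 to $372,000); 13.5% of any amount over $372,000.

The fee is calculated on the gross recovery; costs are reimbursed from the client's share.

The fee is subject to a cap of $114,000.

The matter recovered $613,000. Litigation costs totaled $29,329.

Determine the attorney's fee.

$114,000.00

Fee base is the gross recovery, $613,000; costs are reimbursed separately.
First $128,000 at 32.5% = $41,600.00
Next $151,000 at 24% = $36,240.00
Next $93,000 at 20.5% = $19,065.00
Remaining $241,000 at 13.5% = $32,535.00
Fee: $41,600.00 + $36,240.00 + $19,065.00 + $32,535.00 = $129,440.00
$129,440.00 exceeds the $114,000 cap, so the fee is capped at $114,000.00.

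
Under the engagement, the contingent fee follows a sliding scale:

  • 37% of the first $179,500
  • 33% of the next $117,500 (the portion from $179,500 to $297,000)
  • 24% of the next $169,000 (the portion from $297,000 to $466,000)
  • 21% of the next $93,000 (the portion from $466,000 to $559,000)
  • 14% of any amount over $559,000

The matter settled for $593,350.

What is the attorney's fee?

First $179,500 at 37% = $66,415.00
Next $117,500 at 33% = $38,775.00
Next $169,000 at 24% = $40,560.00
Next $93,000 at 21% = $19,530.00
Remaining $34,350 at 14% = $4,809.00
Fee: $66,415.00 + $38,775.00 + $40,560.00 + $19,530.00 + $4,809.00 = $170,089.00

$170,089.00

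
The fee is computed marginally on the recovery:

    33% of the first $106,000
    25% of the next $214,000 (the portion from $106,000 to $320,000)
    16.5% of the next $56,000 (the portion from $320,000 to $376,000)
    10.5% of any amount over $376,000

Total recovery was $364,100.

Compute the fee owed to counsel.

$95,756.50

First $106,000 at 33% = $34,980.00
Next $214,000 at 25% = $53,500.00
Remaining $44,100 at 16.5% = $7,276.50
Fee: $34,980.00 + $53,500.00 + $7,276.50 = $95,756.50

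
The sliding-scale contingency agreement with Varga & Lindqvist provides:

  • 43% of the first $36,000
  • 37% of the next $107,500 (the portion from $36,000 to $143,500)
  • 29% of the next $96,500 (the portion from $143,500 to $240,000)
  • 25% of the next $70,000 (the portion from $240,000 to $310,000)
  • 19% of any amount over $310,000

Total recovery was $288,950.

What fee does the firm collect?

$95,477.50

First $36,000 at 43% = $15,480.00
Next $107,500 at 37% = $39,775.00
Next $96,500 at 29% = $27,985.00
Remaining $48,950 at 25% = $12,237.50
Fee: $15,480.00 + $39,775.00 + $27,985.00 + $12,237.50 = $95,477.50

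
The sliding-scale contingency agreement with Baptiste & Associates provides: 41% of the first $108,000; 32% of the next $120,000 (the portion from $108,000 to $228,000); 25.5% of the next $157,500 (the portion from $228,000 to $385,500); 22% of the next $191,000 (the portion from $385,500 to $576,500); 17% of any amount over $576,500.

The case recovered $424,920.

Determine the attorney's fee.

$131,514.90

First $108,000 at 41% = $44,280.00
Next $120,000 at 32% = $38,400.00
Next $157,500 at 25.5% = $40,162.50
Remaining $39,420 at 22% = $8,672.40
Fee: $44,280.00 + $38,400.00 + $40,162.50 + $8,672.40 = $131,514.90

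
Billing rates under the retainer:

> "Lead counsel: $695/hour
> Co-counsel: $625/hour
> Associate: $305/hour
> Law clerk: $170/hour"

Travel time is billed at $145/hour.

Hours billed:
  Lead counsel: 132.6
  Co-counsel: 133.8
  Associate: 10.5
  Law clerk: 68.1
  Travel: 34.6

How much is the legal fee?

Lead counsel: 132.6 × $695 = $92,157.00
Co-counsel: 133.8 × $625 = $83,625.00
Associate: 10.5 × $305 = $3,202.50
Law clerk: 68.1 × $170 = $11,577.00
Subtotal: $92,157.00 + $83,625.00 + $3,202.50 + $11,577.00 = $190,561.50
Travel: 34.6 × $145 = $5,017.00
Total: $190,561.50 + $5,017.00 = $195,578.50

$195,578.50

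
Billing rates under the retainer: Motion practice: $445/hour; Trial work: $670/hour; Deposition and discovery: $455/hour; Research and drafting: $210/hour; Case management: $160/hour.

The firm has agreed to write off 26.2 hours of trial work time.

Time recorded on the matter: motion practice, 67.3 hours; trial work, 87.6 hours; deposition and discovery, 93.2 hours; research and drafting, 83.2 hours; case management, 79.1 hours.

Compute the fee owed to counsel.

$143,620.50

Motion practice: 67.3 × $445 = $29,948.50
Trial work: 87.6 × $670 = $58,692.00
Deposition and discovery: 93.2 × $455 = $42,406.00
Research and drafting: 83.2 × $210 = $17,472.00
Case management: 79.1 × $160 = $12,656.00
Subtotal: $161,174.50
Write-off: 26.2 × $670 = $17,554.00
Total: $161,174.50 − $17,554.00 = $143,620.50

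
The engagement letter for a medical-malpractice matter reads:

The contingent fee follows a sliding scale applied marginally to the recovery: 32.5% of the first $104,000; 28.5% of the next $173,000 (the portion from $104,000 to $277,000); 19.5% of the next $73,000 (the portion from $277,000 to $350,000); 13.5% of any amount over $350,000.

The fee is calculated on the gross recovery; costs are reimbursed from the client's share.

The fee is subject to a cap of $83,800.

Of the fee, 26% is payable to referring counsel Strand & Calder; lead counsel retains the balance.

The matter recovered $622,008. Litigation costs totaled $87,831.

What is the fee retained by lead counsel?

Fee base is the gross recovery, $622,008; costs are reimbursed separately.
First $104,000 at 32.5% = $33,800.00
Next $173,000 at 28.5% = $49,305.00
Next $73,000 at 19.5% = $14,235.00
Remaining $272,008 at 13.5% = $36,721.08
Fee: $33,800.00 + $49,305.00 + $14,235.00 + $36,721.08 = $134,061.08
$134,061.08 exceeds the $83,800 cap, so the fee is capped at $83,800.00.
Referral share: 26% of $83,800.00 = $21,788.00; lead counsel retains $83,800.00 − $21,788.00 = $62,012.00.

$62,012.00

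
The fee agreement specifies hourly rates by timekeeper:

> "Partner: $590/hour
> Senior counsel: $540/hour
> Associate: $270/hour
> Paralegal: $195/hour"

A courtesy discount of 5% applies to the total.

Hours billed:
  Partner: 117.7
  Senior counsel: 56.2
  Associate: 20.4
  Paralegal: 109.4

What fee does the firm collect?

Partner: 117.7 × $590 = $69,443.00
Senior counsel: 56.2 × $540 = $30,348.00
Associate: 20.4 × $270 = $5,508.00
Paralegal: 109.4 × $195 = $21,333.00
Subtotal: $126,632.00
Less 5% discount: −$6,331.60
Total: $126,632.00 − $6,331.60 = $120,300.40

$120,300.40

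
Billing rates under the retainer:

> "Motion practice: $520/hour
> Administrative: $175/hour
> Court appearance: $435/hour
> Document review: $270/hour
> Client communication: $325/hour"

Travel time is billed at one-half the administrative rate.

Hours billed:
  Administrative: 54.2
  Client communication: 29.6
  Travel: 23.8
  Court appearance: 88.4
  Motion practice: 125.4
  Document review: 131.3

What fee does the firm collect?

$160,300.50

Motion practice: 125.4 × $520 = $65,208.00
Administrative: 54.2 × $175 = $9,485.00
Court appearance: 88.4 × $435 = $38,454.00
Document review: 131.3 × $270 = $35,451.00
Client communication: 29.6 × $325 = $9,620.00
Subtotal: $65,208.00 + $9,485.00 + $38,454.00 + $35,451.00 + $9,620.00 = $158,218.00
Travel: 23.8 × ($175 ÷ 2) = 23.8 × $87.50 = $2,082.50
Total: $158,218.00 + $2,082.50 = $160,300.50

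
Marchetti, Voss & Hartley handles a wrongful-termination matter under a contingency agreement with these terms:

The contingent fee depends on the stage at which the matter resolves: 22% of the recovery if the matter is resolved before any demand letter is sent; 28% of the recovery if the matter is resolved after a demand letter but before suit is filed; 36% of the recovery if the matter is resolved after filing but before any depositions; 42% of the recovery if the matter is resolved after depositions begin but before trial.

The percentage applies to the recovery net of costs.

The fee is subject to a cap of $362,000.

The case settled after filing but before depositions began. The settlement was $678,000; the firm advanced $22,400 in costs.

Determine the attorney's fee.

$236,016.00

Fee base (net of costs): $678,000 − $22,400 = $655,600
The matter settled after filing but before depositions began, so the 36% rate applies.
$655,600 × 36% = $236,016.00
$236,016.00 is under the $362,000 cap.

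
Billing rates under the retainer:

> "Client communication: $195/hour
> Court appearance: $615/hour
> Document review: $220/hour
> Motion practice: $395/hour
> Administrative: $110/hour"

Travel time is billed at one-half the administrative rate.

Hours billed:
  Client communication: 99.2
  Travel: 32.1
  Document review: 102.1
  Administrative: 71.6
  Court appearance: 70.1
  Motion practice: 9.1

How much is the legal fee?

$98,153.50

Client communication: 99.2 × $195 = $19,344.00
Court appearance: 70.1 × $615 = $43,111.50
Document review: 102.1 × $220 = $22,462.00
Motion practice: 9.1 × $395 = $3,594.50
Administrative: 71.6 × $110 = $7,876.00
Subtotal: $19,344.00 + $43,111.50 + $22,462.00 + $3,594.50 + $7,876.00 = $96,388.00
Travel: 32.1 × ($110 ÷ 2) = 32.1 × $55.00 = $1,765.50
Total: $96,388.00 + $1,765.50 = $98,153.50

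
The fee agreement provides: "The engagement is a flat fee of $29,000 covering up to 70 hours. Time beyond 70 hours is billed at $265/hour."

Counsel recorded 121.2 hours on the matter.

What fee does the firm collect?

$42,568.00

Flat fee: $29,000.00
Excess hours: 121.2 − 70 = 51.2
Overrun: 51.2 × $265 = $13,568.00
Total: $29,000.00 + $13,568.00 = $42,568.00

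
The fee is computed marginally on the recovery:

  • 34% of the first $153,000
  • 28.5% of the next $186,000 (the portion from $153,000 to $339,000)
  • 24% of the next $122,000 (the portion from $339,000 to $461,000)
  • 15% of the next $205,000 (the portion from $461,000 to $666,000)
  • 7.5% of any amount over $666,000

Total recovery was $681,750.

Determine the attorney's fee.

First $153,000 at 34% = $52,020.00
Next $186,000 at 28.5% = $53,010.00
Next $122,000 at 24% = $29,280.00
Next $205,000 at 15% = $30,750.00
Remaining $15,750 at 7.5% = $1,181.25
Fee: $52,020.00 + $53,010.00 + $29,280.00 + $30,750.00 + $1,181.25 = $166,241.25

$166,241.25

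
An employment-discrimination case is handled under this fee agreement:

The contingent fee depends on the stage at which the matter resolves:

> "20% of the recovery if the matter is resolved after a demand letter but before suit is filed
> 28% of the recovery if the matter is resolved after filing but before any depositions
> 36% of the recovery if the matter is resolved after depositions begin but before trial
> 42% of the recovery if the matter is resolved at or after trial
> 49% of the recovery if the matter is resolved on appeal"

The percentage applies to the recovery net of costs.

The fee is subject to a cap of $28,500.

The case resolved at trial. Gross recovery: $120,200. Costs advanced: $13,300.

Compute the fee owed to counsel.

Fee base (net of costs): $120,200 − $13,300 = $106,900
The matter resolved at trial, so the 42% rate applies.
$106,900 × 42% = $44,898.00
$44,898.00 exceeds the $28,500 cap, so the fee is capped at $28,500.00.

$28,500.00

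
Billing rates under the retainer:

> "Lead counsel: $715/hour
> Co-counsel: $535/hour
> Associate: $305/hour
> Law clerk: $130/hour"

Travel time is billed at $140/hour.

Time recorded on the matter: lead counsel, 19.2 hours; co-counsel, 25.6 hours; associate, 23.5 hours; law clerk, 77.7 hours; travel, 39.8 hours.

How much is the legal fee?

Lead counsel: 19.2 × $715 = $13,728.00
Co-counsel: 25.6 × $535 = $13,696.00
Associate: 23.5 × $305 = $7,167.50
Law clerk: 77.7 × $130 = $10,101.00
Subtotal: $13,728.00 + $13,696.00 + $7,167.50 + $10,101.00 = $44,692.50
Travel: 39.8 × $140 = $5,572.00
Total: $44,692.50 + $5,572.00 = $50,264.50

$50,264.50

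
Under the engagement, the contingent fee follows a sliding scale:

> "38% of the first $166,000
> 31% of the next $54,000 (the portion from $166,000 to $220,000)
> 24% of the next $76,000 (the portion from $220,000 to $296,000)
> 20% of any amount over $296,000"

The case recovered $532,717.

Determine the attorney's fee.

First $166,000 at 38% = $63,080.00
Next $54,000 at 31% = $16,740.00
Next $76,000 at 24% = $18,240.00
Remaining $236,717 at 20% = $47,343.40
Fee: $63,080.00 + $16,740.00 + $18,240.00 + $47,343.40 = $145,403.40

$145,403.40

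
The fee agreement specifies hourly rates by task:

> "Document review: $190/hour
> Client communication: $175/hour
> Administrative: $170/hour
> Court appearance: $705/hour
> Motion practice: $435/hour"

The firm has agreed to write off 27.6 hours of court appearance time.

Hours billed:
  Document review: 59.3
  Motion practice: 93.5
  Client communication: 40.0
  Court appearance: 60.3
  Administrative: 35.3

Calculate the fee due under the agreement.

$87,994.00

Document review: 59.3 × $190 = $11,267.00
Client communication: 40.0 × $175 = $7,000.00
Administrative: 35.3 × $170 = $6,001.00
Court appearance: 60.3 × $705 = $42,511.50
Motion practice: 93.5 × $435 = $40,672.50
Subtotal: $107,452.00
Write-off: 27.6 × $705 = $19,458.00
Total: $107,452.00 − $19,458.00 = $87,994.00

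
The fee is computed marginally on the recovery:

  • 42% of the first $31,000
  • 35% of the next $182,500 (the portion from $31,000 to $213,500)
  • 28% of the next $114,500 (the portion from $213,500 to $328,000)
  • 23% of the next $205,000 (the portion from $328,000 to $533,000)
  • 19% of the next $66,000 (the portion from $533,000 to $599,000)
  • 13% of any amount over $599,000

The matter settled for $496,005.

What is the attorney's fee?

First $31,000 at 42% = $13,020.00
Next $182,500 at 35% = $63,875.00
Next $114,500 at 28% = $32,060.00
Remaining $168,005 at 23% = $38,641.15
Fee: $13,020.00 + $63,875.00 + $32,060.00 + $38,641.15 = $147,596.15

$147,596.15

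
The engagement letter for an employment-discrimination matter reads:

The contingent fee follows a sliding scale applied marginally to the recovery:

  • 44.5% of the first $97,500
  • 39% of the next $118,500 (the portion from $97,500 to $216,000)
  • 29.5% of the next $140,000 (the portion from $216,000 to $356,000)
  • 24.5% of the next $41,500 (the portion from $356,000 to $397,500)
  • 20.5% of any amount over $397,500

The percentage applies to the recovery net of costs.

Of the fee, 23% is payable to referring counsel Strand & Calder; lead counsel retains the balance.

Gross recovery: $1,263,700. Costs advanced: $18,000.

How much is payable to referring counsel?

Fee base (net of costs): $1,263,700 − $18,000 = $1,245,700
First $97,500 at 44.5% = $43,387.50
Next $118,500 at 39% = $46,215.00
Next $140,000 at 29.5% = $41,300.00
Next $41,500 at 24.5% = $10,167.50
Remaining $848,200 at 20.5% = $173,881.00
Fee: $43,387.50 + $46,215.00 + $41,300.00 + $10,167.50 + $173,881.00 = $314,951.00
Referral share: 23% of $314,951.00 = $72,438.73; lead counsel retains $314,951.00 − $72,438.73 = $242,512.27.

$72,438.73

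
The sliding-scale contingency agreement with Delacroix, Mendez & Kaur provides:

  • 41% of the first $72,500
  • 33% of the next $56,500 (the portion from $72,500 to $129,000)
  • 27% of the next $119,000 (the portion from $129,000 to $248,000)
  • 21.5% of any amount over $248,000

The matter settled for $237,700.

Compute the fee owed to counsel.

First $72,500 at 41% = $29,725.00
Next $56,500 at 33% = $18,645.00
Remaining $108,700 at 27% = $29,349.00
Fee: $29,725.00 + $18,645.00 + $29,349.00 = $77,719.00

$77,719.00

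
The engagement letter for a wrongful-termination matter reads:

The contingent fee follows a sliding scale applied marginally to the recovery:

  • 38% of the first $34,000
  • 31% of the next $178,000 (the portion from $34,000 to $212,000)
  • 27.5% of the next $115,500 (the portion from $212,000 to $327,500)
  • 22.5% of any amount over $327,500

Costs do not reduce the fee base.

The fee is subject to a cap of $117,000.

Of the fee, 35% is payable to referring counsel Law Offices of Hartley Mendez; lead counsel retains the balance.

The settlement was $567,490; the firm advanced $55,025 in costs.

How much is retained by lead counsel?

$76,050.00

Fee base is the gross recovery, $567,490; costs are reimbursed separately.
First $34,000 at 38% = $12,920.00
Next $178,000 at 31% = $55,180.00
Next $115,500 at 27.5% = $31,762.50
Remaining $239,990 at 22.5% = $53,997.75
Fee: $12,920.00 + $55,180.00 + $31,762.50 + $53,997.75 = $153,860.25
$153,860.25 exceeds the $117,000 cap, so the fee is capped at $117,000.00.
Referral share: 35% of $117,000.00 = $40,950.00; lead counsel retains $117,000.00 − $40,950.00 = $76,050.00.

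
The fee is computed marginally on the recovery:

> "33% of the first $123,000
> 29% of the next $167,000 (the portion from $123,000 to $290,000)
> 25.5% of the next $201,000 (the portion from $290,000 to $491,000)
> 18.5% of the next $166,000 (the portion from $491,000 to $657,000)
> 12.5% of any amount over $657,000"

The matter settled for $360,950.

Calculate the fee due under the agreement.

First $123,000 at 33% = $40,590.00
Next $167,000 at 29% = $48,430.00
Remaining $70,950 at 25.5% = $18,092.25
Fee: $40,590.00 + $48,430.00 + $18,092.25 = $107,112.25

$107,112.25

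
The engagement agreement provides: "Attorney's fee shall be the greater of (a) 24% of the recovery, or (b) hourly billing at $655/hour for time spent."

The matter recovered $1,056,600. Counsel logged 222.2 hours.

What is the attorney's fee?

$253,584.00

(a) 24% of $1,056,600 = $253,584.00
(b) 222.2 × $655 = $145,541.00
The greater is (a): $253,584.00.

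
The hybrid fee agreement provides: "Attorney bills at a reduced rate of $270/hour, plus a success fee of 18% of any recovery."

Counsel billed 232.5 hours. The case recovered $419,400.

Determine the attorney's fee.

Hourly: 232.5 × $270 = $62,775.00
Success fee: 18% of $419,400 = $75,492.00
Total: $62,775.00 + $75,492.00 = $138,267.00

$138,267.00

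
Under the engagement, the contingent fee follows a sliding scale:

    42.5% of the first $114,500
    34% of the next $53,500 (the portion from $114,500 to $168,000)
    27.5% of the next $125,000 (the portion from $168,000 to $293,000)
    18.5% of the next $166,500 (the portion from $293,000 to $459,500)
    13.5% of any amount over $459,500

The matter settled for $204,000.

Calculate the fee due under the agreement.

$76,752.50

First $114,500 at 42.5% = $48,662.50
Next $53,500 at 34% = $18,190.00
Remaining $36,000 at 27.5% = $9,900.00
Fee: $48,662.50 + $18,190.00 + $9,900.00 = $76,752.50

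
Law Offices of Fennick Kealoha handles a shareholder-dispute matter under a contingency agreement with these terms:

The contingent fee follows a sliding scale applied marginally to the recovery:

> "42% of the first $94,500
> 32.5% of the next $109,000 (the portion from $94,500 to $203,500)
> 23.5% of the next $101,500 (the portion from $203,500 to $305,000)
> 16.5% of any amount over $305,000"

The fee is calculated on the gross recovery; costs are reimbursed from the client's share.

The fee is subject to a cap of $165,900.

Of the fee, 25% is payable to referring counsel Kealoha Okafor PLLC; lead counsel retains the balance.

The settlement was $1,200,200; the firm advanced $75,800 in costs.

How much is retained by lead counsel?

Fee base is the gross recovery, $1,200,200; costs are reimbursed separately.
First $94,500 at 42% = $39,690.00
Next $109,000 at 32.5% = $35,425.00
Next $101,500 at 23.5% = $23,852.50
Remaining $895,200 at 16.5% = $147,708.00
Fee: $39,690.00 + $35,425.00 + $23,852.50 + $147,708.00 = $246,675.50
$246,675.50 exceeds the $165,900 cap, so the fee is capped at $165,900.00.
Referral share: 25% of $165,900.00 = $41,475.00; lead counsel retains $165,900.00 − $41,475.00 = $124,425.00.

$124,425.00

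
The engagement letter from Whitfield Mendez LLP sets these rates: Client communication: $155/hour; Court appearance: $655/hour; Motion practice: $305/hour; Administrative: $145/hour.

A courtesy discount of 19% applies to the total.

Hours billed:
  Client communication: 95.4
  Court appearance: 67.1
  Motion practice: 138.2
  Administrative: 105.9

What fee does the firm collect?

Client communication: 95.4 × $155 = $14,787.00
Court appearance: 67.1 × $655 = $43,950.50
Motion practice: 138.2 × $305 = $42,151.00
Administrative: 105.9 × $145 = $15,355.50
Subtotal: $116,244.00
Less 19% discount: −$22,086.36
Total: $116,244.00 − $22,086.36 = $94,157.64

$94,157.64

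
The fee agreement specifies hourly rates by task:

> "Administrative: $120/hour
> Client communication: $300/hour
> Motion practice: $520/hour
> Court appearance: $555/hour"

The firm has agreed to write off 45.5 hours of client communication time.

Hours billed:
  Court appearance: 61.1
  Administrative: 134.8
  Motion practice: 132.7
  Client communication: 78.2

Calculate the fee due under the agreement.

Administrative: 134.8 × $120 = $16,176.00
Client communication: 78.2 × $300 = $23,460.00
Motion practice: 132.7 × $520 = $69,004.00
Court appearance: 61.1 × $555 = $33,910.50
Subtotal: $142,550.50
Write-off: 45.5 × $300 = $13,650.00
Total: $142,550.50 − $13,650.00 = $128,900.50

$128,900.50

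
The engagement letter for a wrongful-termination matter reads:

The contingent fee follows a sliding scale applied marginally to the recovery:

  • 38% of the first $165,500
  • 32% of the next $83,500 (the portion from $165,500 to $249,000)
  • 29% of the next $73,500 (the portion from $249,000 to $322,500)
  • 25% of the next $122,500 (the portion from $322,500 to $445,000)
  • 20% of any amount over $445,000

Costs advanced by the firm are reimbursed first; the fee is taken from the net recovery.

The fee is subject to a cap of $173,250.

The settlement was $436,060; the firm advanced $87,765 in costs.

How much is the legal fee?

$117,373.75

Fee base (net of costs): $436,060 − $87,765 = $348,295
First $165,500 at 38% = $62,890.00
Next $83,500 at 32% = $26,720.00
Next $73,500 at 29% = $21,315.00
Remaining $25,795 at 25% = $6,448.75
Fee: $62,890.00 + $26,720.00 + $21,315.00 + $6,448.75 = $117,373.75
$117,373.75 is under the $173,250 cap.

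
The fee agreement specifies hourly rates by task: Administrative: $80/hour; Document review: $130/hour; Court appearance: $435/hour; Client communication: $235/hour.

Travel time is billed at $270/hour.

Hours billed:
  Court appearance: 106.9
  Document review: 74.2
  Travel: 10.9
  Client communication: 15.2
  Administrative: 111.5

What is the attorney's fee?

Administrative: 111.5 × $80 = $8,920.00
Document review: 74.2 × $130 = $9,646.00
Court appearance: 106.9 × $435 = $46,501.50
Client communication: 15.2 × $235 = $3,572.00
Subtotal: $8,920.00 + $9,646.00 + $46,501.50 + $3,572.00 = $68,639.50
Travel: 10.9 × $270 = $2,943.00
Total: $68,639.50 + $2,943.00 = $71,582.50

$71,582.50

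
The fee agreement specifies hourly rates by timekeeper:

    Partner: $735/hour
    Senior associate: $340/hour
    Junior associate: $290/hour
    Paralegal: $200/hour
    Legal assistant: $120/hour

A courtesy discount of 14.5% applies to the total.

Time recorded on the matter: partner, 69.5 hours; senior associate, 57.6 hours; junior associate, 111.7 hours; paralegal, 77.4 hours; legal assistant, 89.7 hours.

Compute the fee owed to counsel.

$110,554.49

Partner: 69.5 × $735 = $51,082.50
Senior associate: 57.6 × $340 = $19,584.00
Junior associate: 111.7 × $290 = $32,393.00
Paralegal: 77.4 × $200 = $15,480.00
Legal assistant: 89.7 × $120 = $10,764.00
Subtotal: $129,303.50
Less 14.5% discount: −$18,749.01
Total: $129,303.50 − $18,749.01 = $110,554.49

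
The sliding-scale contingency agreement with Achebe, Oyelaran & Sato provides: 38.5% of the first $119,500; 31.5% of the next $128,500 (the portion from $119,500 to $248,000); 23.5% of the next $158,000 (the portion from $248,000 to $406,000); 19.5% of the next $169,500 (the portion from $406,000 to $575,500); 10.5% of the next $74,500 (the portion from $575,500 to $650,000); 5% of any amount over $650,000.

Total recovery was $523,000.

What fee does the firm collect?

First $119,500 at 38.5% = $46,007.50
Next $128,500 at 31.5% = $40,477.50
Next $158,000 at 23.5% = $37,130.00
Remaining $117,000 at 19.5% = $22,815.00
Fee: $46,007.50 + $40,477.50 + $37,130.00 + $22,815.00 = $146,430.00

$146,430.00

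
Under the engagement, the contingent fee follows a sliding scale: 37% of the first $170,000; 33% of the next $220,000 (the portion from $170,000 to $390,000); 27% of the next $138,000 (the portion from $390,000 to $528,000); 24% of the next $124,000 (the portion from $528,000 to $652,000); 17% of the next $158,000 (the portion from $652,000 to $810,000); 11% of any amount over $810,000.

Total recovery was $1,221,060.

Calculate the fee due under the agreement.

First $170,000 at 37% = $62,900.00
Next $220,000 at 33% = $72,600.00
Next $138,000 at 27% = $37,260.00
Next $124,000 at 24% = $29,760.00
Next $158,000 at 17% = $26,860.00
Remaining $411,060 at 11% = $45,216.60
Fee: $62,900.00 + $72,600.00 + $37,260.00 + $29,760.00 + $26,860.00 + $45,216.60 = $274,596.60

$274,596.60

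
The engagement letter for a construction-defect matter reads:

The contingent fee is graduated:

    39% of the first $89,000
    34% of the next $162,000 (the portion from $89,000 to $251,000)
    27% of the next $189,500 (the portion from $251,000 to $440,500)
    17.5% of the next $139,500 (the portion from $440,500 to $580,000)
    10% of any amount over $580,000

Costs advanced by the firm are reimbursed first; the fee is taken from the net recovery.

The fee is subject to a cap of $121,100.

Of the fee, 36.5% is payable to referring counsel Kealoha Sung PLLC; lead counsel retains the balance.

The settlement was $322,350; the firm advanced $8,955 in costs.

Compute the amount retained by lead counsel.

Fee base (net of costs): $322,350 − $8,955 = $313,395
First $89,000 at 39% = $34,710.00
Next $162,000 at 34% = $55,080.00
Remaining $62,395 at 27% = $16,846.65
Fee: $34,710.00 + $55,080.00 + $16,846.65 = $106,636.65
$106,636.65 is under the $121,100 cap.
Referral share: 36.5% of $106,636.65 = $38,922.38; lead counsel retains $106,636.65 − $38,922.38 = $67,714.27.

$67,714.27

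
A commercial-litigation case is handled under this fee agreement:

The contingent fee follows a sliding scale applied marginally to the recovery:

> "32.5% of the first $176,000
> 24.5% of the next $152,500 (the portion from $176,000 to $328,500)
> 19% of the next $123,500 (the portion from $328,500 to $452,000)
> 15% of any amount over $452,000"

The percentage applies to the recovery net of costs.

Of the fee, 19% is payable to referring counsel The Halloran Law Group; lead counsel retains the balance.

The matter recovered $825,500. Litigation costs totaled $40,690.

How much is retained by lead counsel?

Fee base (net of costs): $825,500 − $40,690 = $784,810
First $176,000 at 32.5% = $57,200.00
Next $152,500 at 24.5% = $37,362.50
Next $123,500 at 19% = $23,465.00
Remaining $332,810 at 15% = $49,921.50
Fee: $57,200.00 + $37,362.50 + $23,465.00 + $49,921.50 = $167,949.00
Referral share: 19% of $167,949.00 = $31,910.31; lead counsel retains $167,949.00 − $31,910.31 = $136,038.69.

$136,038.69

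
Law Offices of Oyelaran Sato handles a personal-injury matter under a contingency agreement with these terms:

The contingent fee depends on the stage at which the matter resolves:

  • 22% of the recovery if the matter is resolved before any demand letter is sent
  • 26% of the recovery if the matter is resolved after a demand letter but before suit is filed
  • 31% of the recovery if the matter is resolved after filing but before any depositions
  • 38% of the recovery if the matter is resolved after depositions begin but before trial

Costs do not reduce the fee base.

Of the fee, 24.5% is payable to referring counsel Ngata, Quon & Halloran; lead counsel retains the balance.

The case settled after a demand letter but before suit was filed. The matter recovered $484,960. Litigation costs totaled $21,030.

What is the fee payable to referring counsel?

Fee base is the gross recovery, $484,960; costs are reimbursed separately.
The matter settled after a demand letter but before suit was filed, so the 26% rate applies.
$484,960 × 26% = $126,089.60
Referral share: 24.5% of $126,089.60 = $30,891.95; lead counsel retains $126,089.60 − $30,891.95 = $95,197.65.

$30,891.95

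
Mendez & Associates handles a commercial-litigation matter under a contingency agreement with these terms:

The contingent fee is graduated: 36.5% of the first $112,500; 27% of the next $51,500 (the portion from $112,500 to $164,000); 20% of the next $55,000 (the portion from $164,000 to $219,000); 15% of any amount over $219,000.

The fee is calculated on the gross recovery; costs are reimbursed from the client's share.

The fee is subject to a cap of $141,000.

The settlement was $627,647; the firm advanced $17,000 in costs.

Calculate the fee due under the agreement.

$127,264.55

Fee base is the gross recovery, $627,647; costs are reimbursed separately.
First $112,500 at 36.5% = $41,062.50
Next $51,500 at 27% = $13,905.00
Next $55,000 at 20% = $11,000.00
Remaining $408,647 at 15% = $61,297.05
Fee: $41,062.50 + $13,905.00 + $11,000.00 + $61,297.05 = $127,264.55
$127,264.55 is under the $141,000 cap.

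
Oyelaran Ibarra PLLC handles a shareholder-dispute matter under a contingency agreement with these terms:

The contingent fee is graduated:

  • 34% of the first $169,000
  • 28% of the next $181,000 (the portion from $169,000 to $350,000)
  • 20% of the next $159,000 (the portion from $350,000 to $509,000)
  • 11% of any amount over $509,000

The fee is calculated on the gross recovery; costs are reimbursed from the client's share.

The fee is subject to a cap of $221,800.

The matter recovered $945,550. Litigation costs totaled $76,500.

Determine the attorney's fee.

$187,960.50

Fee base is the gross recovery, $945,550; costs are reimbursed separately.
First $169,000 at 34% = $57,460.00
Next $181,000 at 28% = $50,680.00
Next $159,000 at 20% = $31,800.00
Remaining $436,550 at 11% = $48,020.50
Fee: $57,460.00 + $50,680.00 + $31,800.00 + $48,020.50 = $187,960.50
$187,960.50 is under the $221,800 cap.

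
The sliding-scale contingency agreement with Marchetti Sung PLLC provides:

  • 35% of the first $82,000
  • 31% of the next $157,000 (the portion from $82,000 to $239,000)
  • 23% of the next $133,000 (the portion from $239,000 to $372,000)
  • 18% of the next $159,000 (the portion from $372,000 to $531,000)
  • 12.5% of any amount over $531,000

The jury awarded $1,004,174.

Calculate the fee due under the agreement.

$195,726.75

First $82,000 at 35% = $28,700.00
Next $157,000 at 31% = $48,670.00
Next $133,000 at 23% = $30,590.00
Next $159,000 at 18% = $28,620.00
Remaining $473,174 at 12.5% = $59,146.75
Fee: $28,700.00 + $48,670.00 + $30,590.00 + $28,620.00 + $59,146.75 = $195,726.75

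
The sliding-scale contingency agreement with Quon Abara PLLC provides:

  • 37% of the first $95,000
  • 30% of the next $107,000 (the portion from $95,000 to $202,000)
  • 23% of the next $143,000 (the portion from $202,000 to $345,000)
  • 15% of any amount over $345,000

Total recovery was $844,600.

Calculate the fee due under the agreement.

First $95,000 at 37% = $35,150.00
Next $107,000 at 30% = $32,100.00
Next $143,000 at 23% = $32,890.00
Remaining $499,600 at 15% = $74,940.00
Fee: $35,150.00 + $32,100.00 + $32,890.00 + $74,940.00 = $175,080.00

$175,080.00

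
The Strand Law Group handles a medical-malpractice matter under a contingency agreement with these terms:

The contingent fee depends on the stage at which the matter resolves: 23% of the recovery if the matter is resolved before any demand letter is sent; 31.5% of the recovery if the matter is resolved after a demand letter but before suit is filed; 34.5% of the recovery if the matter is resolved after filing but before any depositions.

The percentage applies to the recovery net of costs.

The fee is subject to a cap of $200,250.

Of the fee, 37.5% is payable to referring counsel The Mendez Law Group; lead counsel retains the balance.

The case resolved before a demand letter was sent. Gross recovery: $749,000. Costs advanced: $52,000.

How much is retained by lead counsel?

Fee base (net of costs): $749,000 − $52,000 = $697,000
The matter resolved before a demand letter was sent, so the 23% rate applies.
$697,000 × 23% = $160,310.00
$160,310.00 is under the $200,250 cap.
Referral share: 37.5% of $160,310.00 = $60,116.25; lead counsel retains $160,310.00 − $60,116.25 = $100,193.75.

$100,193.75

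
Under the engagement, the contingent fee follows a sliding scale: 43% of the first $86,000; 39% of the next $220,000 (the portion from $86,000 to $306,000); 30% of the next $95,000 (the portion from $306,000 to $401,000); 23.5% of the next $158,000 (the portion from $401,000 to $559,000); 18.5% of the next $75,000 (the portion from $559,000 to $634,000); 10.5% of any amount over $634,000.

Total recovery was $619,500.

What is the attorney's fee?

First $86,000 at 43% = $36,980.00
Next $220,000 at 39% = $85,800.00
Next $95,000 at 30% = $28,500.00
Next $158,000 at 23.5% = $37,130.00
Remaining $60,500 at 18.5% = $11,192.50
Fee: $36,980.00 + $85,800.00 + $28,500.00 + $37,130.00 + $11,192.50 = $199,602.50

$199,602.50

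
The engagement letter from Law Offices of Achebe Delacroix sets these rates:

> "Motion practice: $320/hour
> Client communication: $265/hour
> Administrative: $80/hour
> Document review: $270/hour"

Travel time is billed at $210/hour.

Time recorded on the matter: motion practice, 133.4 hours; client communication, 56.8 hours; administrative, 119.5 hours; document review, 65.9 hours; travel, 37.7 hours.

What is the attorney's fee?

$93,010.00

Motion practice: 133.4 × $320 = $42,688.00
Client communication: 56.8 × $265 = $15,052.00
Administrative: 119.5 × $80 = $9,560.00
Document review: 65.9 × $270 = $17,793.00
Subtotal: $42,688.00 + $15,052.00 + $9,560.00 + $17,793.00 = $85,093.00
Travel: 37.7 × $210 = $7,917.00
Total: $85,093.00 + $7,917.00 = $93,010.00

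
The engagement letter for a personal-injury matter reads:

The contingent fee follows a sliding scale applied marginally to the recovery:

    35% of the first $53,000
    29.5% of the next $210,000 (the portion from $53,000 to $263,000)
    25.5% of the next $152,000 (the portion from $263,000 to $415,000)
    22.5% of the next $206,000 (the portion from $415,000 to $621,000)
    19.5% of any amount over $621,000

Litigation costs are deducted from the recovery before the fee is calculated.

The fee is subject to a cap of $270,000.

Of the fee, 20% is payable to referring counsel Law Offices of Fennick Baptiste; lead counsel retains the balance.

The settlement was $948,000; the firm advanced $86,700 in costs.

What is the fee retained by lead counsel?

Fee base (net of costs): $948,000 − $86,700 = $861,300
First $53,000 at 35% = $18,550.00
Next $210,000 at 29.5% = $61,950.00
Next $152,000 at 25.5% = $38,760.00
Next $206,000 at 22.5% = $46,350.00
Remaining $240,300 at 19.5% = $46,858.50
Fee: $18,550.00 + $61,950.00 + $38,760.00 + $46,350.00 + $46,858.50 = $212,468.50
$212,468.50 is under the $270,000 cap.
Referral share: 20% of $212,468.50 = $42,493.70; lead counsel retains $212,468.50 − $42,493.70 = $169,974.80.

$169,974.80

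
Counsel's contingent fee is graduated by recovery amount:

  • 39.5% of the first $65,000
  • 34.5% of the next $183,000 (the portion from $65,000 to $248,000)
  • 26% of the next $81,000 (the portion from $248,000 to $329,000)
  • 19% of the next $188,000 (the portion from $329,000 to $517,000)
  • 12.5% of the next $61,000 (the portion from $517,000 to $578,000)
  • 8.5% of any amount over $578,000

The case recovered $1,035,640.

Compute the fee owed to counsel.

$192,114.40

First $65,000 at 39.5% = $25,675.00
Next $183,000 at 34.5% = $63,135.00
Next $81,000 at 26% = $21,060.00
Next $188,000 at 19% = $35,720.00
Next $61,000 at 12.5% = $7,625.00
Remaining $457,640 at 8.5% = $38,899.40
Fee: $25,675.00 + $63,135.00 + $21,060.00 + $35,720.00 + $7,625.00 + $38,899.40 = $192,114.40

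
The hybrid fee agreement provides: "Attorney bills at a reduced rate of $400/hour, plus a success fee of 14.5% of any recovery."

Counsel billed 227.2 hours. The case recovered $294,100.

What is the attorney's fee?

$133,524.50

Hourly: 227.2 × $400 = $90,880.00
Success fee: 14.5% of $294,100 = $42,644.50
Total: $90,880.00 + $42,644.50 = $133,524.50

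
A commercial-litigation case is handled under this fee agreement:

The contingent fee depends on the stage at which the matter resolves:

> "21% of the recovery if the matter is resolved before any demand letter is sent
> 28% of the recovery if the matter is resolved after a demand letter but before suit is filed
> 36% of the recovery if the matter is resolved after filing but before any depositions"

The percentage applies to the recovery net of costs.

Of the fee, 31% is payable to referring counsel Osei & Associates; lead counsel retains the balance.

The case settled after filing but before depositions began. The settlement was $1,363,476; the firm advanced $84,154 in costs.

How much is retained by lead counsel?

$317,783.58

Fee base (net of costs): $1,363,476 − $84,154 = $1,279,322
The matter settled after filing but before depositions began, so the 36% rate applies.
$1,279,322 × 36% = $460,555.92
Referral share: 31% of $460,555.92 = $142,772.34; lead counsel retains $460,555.92 − $142,772.34 = $317,783.58.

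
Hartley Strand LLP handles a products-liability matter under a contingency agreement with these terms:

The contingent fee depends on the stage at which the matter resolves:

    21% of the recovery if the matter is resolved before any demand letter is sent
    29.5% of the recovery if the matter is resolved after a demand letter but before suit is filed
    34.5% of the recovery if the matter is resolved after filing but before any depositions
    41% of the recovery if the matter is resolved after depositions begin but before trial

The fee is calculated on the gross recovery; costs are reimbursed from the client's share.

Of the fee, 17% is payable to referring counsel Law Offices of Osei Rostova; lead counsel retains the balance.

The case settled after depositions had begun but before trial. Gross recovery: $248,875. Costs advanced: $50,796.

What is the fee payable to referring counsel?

Fee base is the gross recovery, $248,875; costs are reimbursed separately.
The matter settled after depositions had begun but before trial, so the 41% rate applies.
$248,875 × 41% = $102,038.75
Referral share: 17% of $102,038.75 = $17,346.59; lead counsel retains $102,038.75 − $17,346.59 = $84,692.16.

$17,346.59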